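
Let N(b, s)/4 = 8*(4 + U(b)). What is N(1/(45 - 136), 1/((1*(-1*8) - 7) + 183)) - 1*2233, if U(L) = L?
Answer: -191587/91 ≈ -2105.4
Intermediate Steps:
N(b, s) = 128 + 32*b (N(b, s) = 4*(8*(4 + b)) = 4*(32 + 8*b) = 128 + 32*b)
N(1/(45 - 136), 1/((1*(-1*8) - 7) + 183)) - 1*2233 = (128 + 32/(45 - 136)) - 1*2233 = (128 + 32/(-91)) - 2233 = (128 + 32*(-1/91)) - 2233 = (128 - 32/91) - 2233 = 11616/91 - 2233 = -191587/91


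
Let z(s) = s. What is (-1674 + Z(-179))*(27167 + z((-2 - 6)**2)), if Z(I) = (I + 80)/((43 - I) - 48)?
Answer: -91200375/2 ≈ -4.5600e+7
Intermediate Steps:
Z(I) = (80 + I)/(-5 - I)
(-1674 + Z(-179))*(27167 + z((-2 - 6)**2)) = (-1674 + (-80 - 1*(-179))/(5 - 179))*(27167 + (-2 - 6)**2) = (-1674 + (-80 + 179)/(-174))*(27167 + (-8)**2) = (-1674 - 1/174*99)*(27167 + 64) = (-1674 - 33/58)*27231 = -97125/58*27231 = -91200375/2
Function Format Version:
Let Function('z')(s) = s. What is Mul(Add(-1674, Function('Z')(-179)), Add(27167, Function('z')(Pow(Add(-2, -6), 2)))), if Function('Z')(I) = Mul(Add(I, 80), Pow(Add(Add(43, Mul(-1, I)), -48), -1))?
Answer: Rational(-91200375, 2) ≈ -4.5600e+7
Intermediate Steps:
Function('Z')(I) = Mul(Pow(Add(-5, Mul(-1, I)), -1), Add(80, I)) (Function('Z')(I) = Mul(Add(80, I), Pow(Add(-5, Mul(-1, I)), -1)) = Mul(Pow(Add(-5, Mul(-1, I)), -1), Add(80, I)))
Mul(Add(-1674, Function('Z')(-179)), Add(27167, Function('z')(Pow(Add(-2, -6), 2)))) = Mul(Add(-1674, Mul(Pow(Add(5, -179), -1), Add(-80, Mul(-1, -179)))), Add(27167, Pow(Add(-2, -6), 2))) = Mul(Add(-1674, Mul(Pow(-174, -1), Add(-80, 179))), Add(27167, Pow(-8, 2))) = Mul(Add(-1674, Mul(Rational(-1, 174), 99)), Add(27167, 64)) = Mul(Add(-1674, Rational(-33, 58)), 27231) = Mul(Rational(-97125, 58), 27231) = Rational(-91200375, 2)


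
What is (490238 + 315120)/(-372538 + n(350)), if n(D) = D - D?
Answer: -23687/10957 ≈ -2.1618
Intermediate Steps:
n(D) = 0
(490238 + 315120)/(-372538 + n(350)) = (490238 + 315120)/(-372538 + 0) = 805358/(-372538) = 805358*(-1/372538) = -23687/10957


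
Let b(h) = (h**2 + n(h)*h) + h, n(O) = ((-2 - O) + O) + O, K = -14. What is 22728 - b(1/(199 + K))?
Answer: 777865983/34225 ≈ 22728.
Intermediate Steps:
n(O) = -2 + O
b(h) = h + h**2 + h*(-2 + h) (b(h) = (h**2 + (-2 + h)*h) + h = (h**2 + h*(-2 + h)) + h = h + h**2 + h*(-2 + h))
22728 - b(1/(199 + K)) = 22728 - (-1 + 2/(199 - 14))/(199 - 14) = 22728 - (-1 + 2/185)/185 = 22728 - (-183)/(185*185) = 22728 - 1*(-183/34225) = 22728 + 183/34225 = 777865983/34225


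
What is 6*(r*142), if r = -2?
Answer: -1704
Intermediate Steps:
6*(r*142) = 6*(-2*142) = 6*(-284) = -1704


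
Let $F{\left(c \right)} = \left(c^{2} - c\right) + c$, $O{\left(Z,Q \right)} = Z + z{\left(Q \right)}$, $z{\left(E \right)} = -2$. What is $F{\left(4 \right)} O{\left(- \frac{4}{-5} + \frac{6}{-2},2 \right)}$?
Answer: $- \frac{336}{5} \approx -67.2$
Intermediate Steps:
$O{\left(Z,Q \right)} = -2 + Z$ ($O{\left(Z,Q \right)} = Z - 2 = -2 + Z$)
$F{\left(c \right)} = c^{2}$
$F{\left(4 \right)} O{\left(- \frac{4}{-5} + \frac{6}{-2},2 \right)} = 4^{2} \left(-2 + \left(- \frac{4}{-5} + \frac{6}{-2}\right)\right) = 16 \left(-2 + \left(\left(-4\right) \left(- \frac{1}{5}\right) + 6 \left(- \frac{1}{2}\right)\right)\right) = 16 \left(-2 + \left(\frac{4}{5} - 3\right)\right) = 16 \left(-2 - \frac{11}{5}\right) = 16 \left(- \frac{21}{5}\right) = - \frac{336}{5}$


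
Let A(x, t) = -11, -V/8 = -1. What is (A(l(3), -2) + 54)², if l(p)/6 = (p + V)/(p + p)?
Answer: 1849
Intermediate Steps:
V = 8 (V = -8*(-1) = 8)
l(p) = 3*(8 + p)/p (l(p) = 6*((p + 8)/(p + p)) = 6*((8 + p)/((2*p))) = 6*((8 + p)*(1/(2*p))) = 6*((8 + p)/(2*p)) = 3*(8 + p)/p)
(A(l(3), -2) + 54)² = (-11 + 54)² = 43² = 1849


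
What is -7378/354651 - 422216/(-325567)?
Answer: 13394299390/10496605647 ≈ 1.2761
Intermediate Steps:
-7378/354651 - 422216/(-325567) = -7378*1/354651 - 422216*(-1/325567) = -7378/354651 + 422216/325567 = 13394299390/10496605647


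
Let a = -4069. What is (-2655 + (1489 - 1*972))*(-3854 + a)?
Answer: 16939374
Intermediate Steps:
(-2655 + (1489 - 1*972))*(-3854 + a) = (-2655 + (1489 - 1*972))*(-3854 - 4069) = (-2655 + (1489 - 972))*(-7923) = (-2655 + 517)*(-7923) = -2138*(-7923) = 16939374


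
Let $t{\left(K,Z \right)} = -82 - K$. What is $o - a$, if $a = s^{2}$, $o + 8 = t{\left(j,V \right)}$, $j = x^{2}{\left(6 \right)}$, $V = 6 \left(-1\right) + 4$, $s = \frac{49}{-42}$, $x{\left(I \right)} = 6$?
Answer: $- \frac{4585}{36} \approx -127.36$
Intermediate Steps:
$s = - \frac{7}{6}$ ($s = 49 \left(- \frac{1}{42}\right) = - \frac{7}{6} \approx -1.1667$)
$V = -2$ ($V = -6 + 4 = -2$)
$j = 36$ ($j = 6^{2} = 36$)
$o = -126$ ($o = -8 - 118 = -126$)
$a = \frac{49}{36}$ ($a = \left(- \frac{7}{6}\right)^{2} = \frac{49}{36} \approx 1.3611$)
$o - a = -126 - \frac{49}{36} = - \frac{4585}{36}$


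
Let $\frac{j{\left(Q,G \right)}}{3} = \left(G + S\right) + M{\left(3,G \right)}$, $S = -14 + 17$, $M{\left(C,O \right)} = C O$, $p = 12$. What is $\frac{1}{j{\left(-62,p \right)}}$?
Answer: $\frac{1}{153} \approx 0.0065359$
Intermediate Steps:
$S = 3$
$j{\left(Q,G \right)} = 9 + 12 G$ ($j{\left(Q,G \right)} = 3 \left(\left(G + 3\right) + 3 G\right) = 3 \left(\left(3 + G\right) + 3 G\right) = 3 \left(3 + 4 G\right) = 9 + 12 G$)
$\frac{1}{j{\left(-62,p \right)}} = \frac{1}{9 + 12 \cdot 12} = \frac{1}{9 + 144} = \frac{1}{153}$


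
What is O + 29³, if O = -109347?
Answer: -84958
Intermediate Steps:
O + 29³ = -109347 + 29³ = -109347 + 24389 = -84958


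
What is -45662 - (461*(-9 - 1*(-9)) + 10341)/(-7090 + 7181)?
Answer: -4165583/91 ≈ -45776.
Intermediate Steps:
-45662 - (461*(-9 - 1*(-9)) + 10341)/(-7090 + 7181) = -45662 - (461*(-9 + 9) + 10341)/91 = -45662 - (461*0 + 10341)/91 = -45662 - (0 + 10341)/91 = -45662 - 10341/91 = -4165583/91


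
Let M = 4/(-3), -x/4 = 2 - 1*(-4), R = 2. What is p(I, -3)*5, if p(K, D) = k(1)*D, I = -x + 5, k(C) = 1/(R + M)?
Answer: -45/2 ≈ -22.500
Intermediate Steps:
x = -24 (x = -4*(2 - 1*(-4)) = -4*(2 + 4) = -4*6 = -24)
M = -4/3 (M = 4*(-⅓) = -4/3 ≈ -1.3333)
k(C) = 3/2 (k(C) = 1/(2 - 4/3) = 1/(⅔) = 3/2)
I = 29 (I = -1*(-24) + 5 = 24 + 5 = 29)
p(K, D) = 3*D/2
p(I, -3)*5 = ((3/2)*(-3))*5 = -9/2*5 = -45/2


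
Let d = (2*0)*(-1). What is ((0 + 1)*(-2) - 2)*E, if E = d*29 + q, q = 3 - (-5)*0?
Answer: -12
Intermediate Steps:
q = 3 (q = 3 - 1*0 = 3 + 0 = 3)
d = 0 (d = 0*(-1) = 0)
E = 3 (E = 0*29 + 3 = 0 + 3 = 3)
((0 + 1)*(-2) - 2)*E = ((0 + 1)*(-2) - 2)*3 = (1*(-2) - 2)*3 = (-2 - 2)*3 = -4*3 = -12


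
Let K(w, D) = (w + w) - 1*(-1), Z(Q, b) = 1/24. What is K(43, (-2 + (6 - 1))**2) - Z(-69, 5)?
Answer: 2087/24 ≈ 86.958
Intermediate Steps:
Z(Q, b) = 1/24
K(w, D) = 1 + 2*w (K(w, D) = 2*w + 1 = 1 + 2*w)
K(43, (-2 + (6 - 1))**2) - Z(-69, 5) = (1 + 2*43) - 1*1/24 = (1 + 86) - 1/24 = 87 - 1/24 = 2087/24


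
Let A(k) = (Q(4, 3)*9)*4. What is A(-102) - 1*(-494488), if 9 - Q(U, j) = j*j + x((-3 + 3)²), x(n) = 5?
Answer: 494308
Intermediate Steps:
Q(U, j) = 4 - j² (Q(U, j) = 9 - (j*j + 5) = 9 - (j² + 5) = 9 - (5 + j²) = 9 + (-5 - j²) = 4 - j²)
A(k) = -180 (A(k) = ((4 - 1*3²)*9)*4 = ((4 - 1*9)*9)*4 = ((4 - 9)*9)*4 = -5*9*4 = -45*4 = -180)
A(-102) - 1*(-494488) = -180 - 1*(-494488) = -180 + 494488 = 494308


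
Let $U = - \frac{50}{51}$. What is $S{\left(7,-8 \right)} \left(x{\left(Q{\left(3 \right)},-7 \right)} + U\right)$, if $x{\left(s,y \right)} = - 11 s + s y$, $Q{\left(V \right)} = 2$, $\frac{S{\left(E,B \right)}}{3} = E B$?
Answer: $\frac{105616}{17} \approx 6212.7$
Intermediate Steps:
$S{\left(E,B \right)} = 3 B E$ ($S{\left(E,B \right)} = 3 E B = 3 B E$)
$U = - \frac{50}{51}$ ($U = \left(-50\right) \frac{1}{51} = - \frac{50}{51} \approx -0.98039$)
$S{\left(7,-8 \right)} \left(x{\left(Q{\left(3 \right)},-7 \right)} + U\right) = 3 \left(-8\right) 7 \left(2 \left(-11 - 7\right) - \frac{50}{51}\right) = - 168 \left(2 \left(-18\right) - \frac{50}{51}\right) = - 168 \left(-36 - \frac{50}{51}\right) = \left(-168\right) \left(- \frac{1886}{51}\right) = \frac{105616}{17}$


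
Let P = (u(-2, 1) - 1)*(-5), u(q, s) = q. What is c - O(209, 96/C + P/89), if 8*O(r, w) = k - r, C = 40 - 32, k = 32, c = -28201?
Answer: -225431/8 ≈ -28179.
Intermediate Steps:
C = 8
P = 15 (P = (-2 - 1)*(-5) = -3*(-5) = 15)
O(r, w) = 4 - r/8 (O(r, w) = (32 - r)/8 = 4 - r/8)
c - O(209, 96/C + P/89) = -28201 - (4 - ⅛*209) = -28201 - (4 - 209/8) = -28201 - 1*(-177/8) = -28201 + 177/8 = -225431/8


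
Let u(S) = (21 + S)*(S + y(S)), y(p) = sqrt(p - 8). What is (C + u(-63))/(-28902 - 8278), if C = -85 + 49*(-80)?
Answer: 1359/37180 + 21*I*sqrt(71)/18590 ≈ 0.036552 + 0.0095185*I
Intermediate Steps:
y(p) = sqrt(-8 + p)
C = -4005 (C = -85 - 3920 = -4005)
u(S) = (21 + S)*(S + sqrt(-8 + S))
(C + u(-63))/(-28902 - 8278) = (-4005 + ((-63)**2 + 21*(-63) + 21*sqrt(-8 - 63) - 63*sqrt(-8 - 63)))/(-28902 - 8278) = (-4005 + (3969 - 1323 + 21*sqrt(-71) - 63*I*sqrt(71)))/(-37180) = (-4005 + (3969 - 1323 + 21*(I*sqrt(71)) - 63*I*sqrt(71)))*(-1/37180) = (-4005 + (3969 - 1323 + 21*I*sqrt(71) - 63*I*sqrt(71)))*(-1/37180) = (-4005 + (2646 - 42*I*sqrt(71)))*(-1/37180) = (-1359 - 42*I*sqrt(71))*(-1/37180) = 1359/37180 + 21*I*sqrt(71)/18590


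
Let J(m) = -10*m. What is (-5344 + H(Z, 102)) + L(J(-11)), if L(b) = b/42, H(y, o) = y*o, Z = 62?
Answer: 20635/21 ≈ 982.62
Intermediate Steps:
H(y, o) = o*y
L(b) = b/42 (L(b) = b*(1/42) = b/42)
(-5344 + H(Z, 102)) + L(J(-11)) = (-5344 + 102*62) + (-10*(-11))/42 = (-5344 + 6324) + (1/42)*110 = 980 + 55/21 = 20635/21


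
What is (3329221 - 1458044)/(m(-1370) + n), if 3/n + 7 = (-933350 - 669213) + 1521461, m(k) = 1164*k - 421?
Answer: -151769295293/129377047012 ≈ -1.1731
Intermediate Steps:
m(k) = -421 + 1164*k
n = -3/81109 (n = 3/(-7 + ((-933350 - 669213) + 1521461)) = 3/(-7 + (-1602563 + 1521461)) = 3/(-7 - 81102) = 3/(-81109) = 3*(-1/81109) = -3/81109 ≈ -3.6987e-5)
(3329221 - 1458044)/(m(-1370) + n) = (3329221 - 1458044)/((-421 + 1164*(-1370)) - 3/81109) = 1871177/((-421 - 1594680) - 3/81109) = 1871177/(-1595101 - 3/81109) = 1871177/(-129377047012/81109) = 1871177*(-81109/129377047012) = -151769295293/129377047012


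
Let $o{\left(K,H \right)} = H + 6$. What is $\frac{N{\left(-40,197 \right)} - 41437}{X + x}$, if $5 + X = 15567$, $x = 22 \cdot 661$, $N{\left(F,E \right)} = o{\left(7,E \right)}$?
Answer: $- \frac{389}{284} \approx -1.3697$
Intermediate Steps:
$o{\left(K,H \right)} = 6 + H$
$N{\left(F,E \right)} = 6 + E$
$x = 14542$
$X = 15562$ ($X = -5 + 15567 = 15562$)
$\frac{N{\left(-40,197 \right)} - 41437}{X + x} = \frac{\left(6 + 197\right) - 41437}{15562 + 14542} = \frac{203 - 41437}{30104} = \left(-41234\right) \frac{1}{30104} = - \frac{389}{284}$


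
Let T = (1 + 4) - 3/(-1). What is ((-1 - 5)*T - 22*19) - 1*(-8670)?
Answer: 8204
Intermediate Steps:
T = 8 (T = 5 - 3*(-1) = 5 + 3 = 8)
((-1 - 5)*T - 22*19) - 1*(-8670) = ((-1 - 5)*8 - 22*19) - 1*(-8670) = (-6*8 - 418) + 8670 = (-48 - 418) + 8670 = -466 + 8670 = 8204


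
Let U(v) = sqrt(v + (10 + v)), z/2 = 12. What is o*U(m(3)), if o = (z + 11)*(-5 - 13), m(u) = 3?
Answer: -2520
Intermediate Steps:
z = 24 (z = 2*12 = 24)
U(v) = sqrt(10 + 2*v)
o = -630 (o = (24 + 11)*(-5 - 13) = 35*(-18) = -630)
o*U(m(3)) = -630*sqrt(10 + 2*3) = -630*sqrt(10 + 6) = -630*sqrt(16) = -630*4 = -2520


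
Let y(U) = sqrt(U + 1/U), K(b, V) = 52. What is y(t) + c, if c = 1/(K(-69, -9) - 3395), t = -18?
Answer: -1/3343 + 5*I*sqrt(26)/6 ≈ -0.00029913 + 4.2492*I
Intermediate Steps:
c = -1/3343 (c = 1/(52 - 3395) = 1/(-3343) = -1/3343 ≈ -0.00029913)
y(t) + c = sqrt(-18 + 1/(-18)) - 1/3343 = sqrt(-18 - 1/18) - 1/3343 = sqrt(-325/18) - 1/3343 = 5*I*sqrt(26)/6 - 1/3343 = -1/3343 + 5*I*sqrt(26)/6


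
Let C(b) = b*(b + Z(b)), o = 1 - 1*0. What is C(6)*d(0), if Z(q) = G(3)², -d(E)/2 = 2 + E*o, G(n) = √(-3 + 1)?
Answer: -96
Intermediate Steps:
o = 1 (o = 1 + 0 = 1)
G(n) = I*√2 (G(n) = √(-2) = I*√2)
d(E) = -4 - 2*E (d(E) = -2*(2 + E*1) = -2*(2 + E) = -4 - 2*E)
Z(q) = -2 (Z(q) = (I*√2)² = -2)
C(b) = b*(-2 + b) (C(b) = b*(b - 2) = b*(-2 + b))
C(6)*d(0) = (6*(-2 + 6))*(-4 - 2*0) = (6*4)*(-4 + 0) = 24*(-4) = -96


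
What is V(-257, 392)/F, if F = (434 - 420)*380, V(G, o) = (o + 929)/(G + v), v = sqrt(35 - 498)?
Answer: -339497/353843840 - 1321*I*sqrt(463)/353843840 ≈ -0.00095945 - 8.0331e-5*I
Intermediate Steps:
v = I*sqrt(463) (v = sqrt(-463) = I*sqrt(463) ≈ 21.517*I)
V(G, o) = (929 + o)/(G + I*sqrt(463)) (V(G, o) = (o + 929)/(G + I*sqrt(463)) = (929 + o)/(G + I*sqrt(463)))
F = 5320 (F = 14*380 = 5320)
V(-257, 392)/F = ((929 + 392)/(-257 + I*sqrt(463)))/5320 = (1321/(-257 + I*sqrt(463)))*(1/5320) = 1321/(5320*(-257 + I*sqrt(463)))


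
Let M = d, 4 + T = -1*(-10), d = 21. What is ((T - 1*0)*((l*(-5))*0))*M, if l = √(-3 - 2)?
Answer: 0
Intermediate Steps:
T = 6 (T = -4 - 1*(-10) = -4 + 10 = 6)
M = 21
l = I*√5 (l = √(-5) = I*√5 ≈ 2.2361*I)
((T - 1*0)*((l*(-5))*0))*M = ((6 - 1*0)*(((I*√5)*(-5))*0))*21 = ((6 + 0)*(-5*I*√5*0))*21 = (6*0)*21 = 0*21 = 0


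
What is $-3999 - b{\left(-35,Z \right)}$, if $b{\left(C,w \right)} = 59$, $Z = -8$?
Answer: $-4058$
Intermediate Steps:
$-3999 - b{\left(-35,Z \right)} = -3999 - 59 = -4058$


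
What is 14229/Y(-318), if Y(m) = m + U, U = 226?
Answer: -14229/92 ≈ -154.66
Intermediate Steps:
Y(m) = 226 + m (Y(m) = m + 226 = 226 + m)
14229/Y(-318) = 14229/(226 - 318) = 14229/(-92) = 14229*(-1/92) = -14229/92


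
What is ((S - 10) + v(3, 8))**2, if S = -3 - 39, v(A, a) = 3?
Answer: 2401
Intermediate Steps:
S = -42
((S - 10) + v(3, 8))**2 = ((-42 - 10) + 3)**2 = (-52 + 3)**2 = (-49)**2 = 2401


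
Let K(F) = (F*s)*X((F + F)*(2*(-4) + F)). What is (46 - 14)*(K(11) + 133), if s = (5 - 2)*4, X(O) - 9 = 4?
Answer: 59168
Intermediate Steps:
X(O) = 13 (X(O) = 9 + 4 = 13)
s = 12 (s = 3*4 = 12)
K(F) = 156*F (K(F) = (F*12)*13 = (12*F)*13 = 156*F)
(46 - 14)*(K(11) + 133) = (46 - 14)*(156*11 + 133) = 32*(1716 + 133) = 32*1849 = 59168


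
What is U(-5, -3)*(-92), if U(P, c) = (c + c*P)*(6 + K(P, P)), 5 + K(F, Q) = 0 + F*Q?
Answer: -28704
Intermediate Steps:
K(F, Q) = -5 + F*Q (K(F, Q) = -5 + (0 + F*Q) = -5 + F*Q)
U(P, c) = (1 + P²)*(c + P*c) (U(P, c) = (c + c*P)*(6 + (-5 + P*P)) = (c + P*c)*(6 + (-5 + P²)) = (c + P*c)*(1 + P²) = (1 + P²)*(c + P*c))
U(-5, -3)*(-92) = -3*(1 - 5 + (-5)² + (-5)³)*(-92) = -3*(1 - 5 + 25 - 125)*(-92) = -3*(-104)*(-92) = 312*(-92) = -28704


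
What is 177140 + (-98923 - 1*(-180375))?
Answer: 258592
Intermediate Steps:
177140 + (-98923 - 1*(-180375)) = 177140 + (-98923 + 180375) = 177140 + 81452 = 258592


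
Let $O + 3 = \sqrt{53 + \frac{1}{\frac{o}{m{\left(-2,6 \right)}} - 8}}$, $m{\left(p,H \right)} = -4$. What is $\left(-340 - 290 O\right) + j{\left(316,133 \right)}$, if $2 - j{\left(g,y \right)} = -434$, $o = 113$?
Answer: $966 - 2 \sqrt{1113745} \approx -1144.7$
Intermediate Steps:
$j{\left(g,y \right)} = 436$ ($j{\left(g,y \right)} = 2 - -434 = 2 + 434 = 436$)
$O = -3 + \frac{\sqrt{1113745}}{145}$ ($O = -3 + \sqrt{53 + \frac{1}{\frac{113}{-4} - 8}} = -3 + \sqrt{53 + \frac{1}{113 \left(- \frac{1}{4}\right) - 8}} = -3 + \sqrt{53 + \frac{1}{- \frac{113}{4} - 8}} = -3 + \sqrt{53 + \frac{1}{- \frac{145}{4}}} = -3 + \sqrt{53 - \frac{4}{145}} = -3 + \sqrt{\frac{7681}{145}} = -3 + \frac{\sqrt{1113745}}{145} \approx 4.2782$)
$\left(-340 - 290 O\right) + j{\left(316,133 \right)} = \left(-340 - 290 \left(-3 + \frac{\sqrt{1113745}}{145}\right)\right) + 436 = \left(-340 + \left(870 - 2 \sqrt{1113745}\right)\right) + 436 = \left(530 - 2 \sqrt{1113745}\right) + 436 = 966 - 2 \sqrt{1113745}$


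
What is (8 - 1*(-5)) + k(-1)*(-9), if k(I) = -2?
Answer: 31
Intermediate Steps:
(8 - 1*(-5)) + k(-1)*(-9) = (8 - 1*(-5)) - 2*(-9) = (8 + 5) + 18 = 13 + 18 = 31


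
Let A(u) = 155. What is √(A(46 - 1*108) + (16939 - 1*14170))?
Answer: 2*√731 ≈ 54.074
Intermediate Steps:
√(A(46 - 1*108) + (16939 - 1*14170)) = √(155 + (16939 - 1*14170)) = √(155 + (16939 - 14170)) = √(155 + 2769) = √2924 = 2*√731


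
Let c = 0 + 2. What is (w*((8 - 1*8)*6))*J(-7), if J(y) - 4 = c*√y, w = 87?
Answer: 0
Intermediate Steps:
c = 2
J(y) = 4 + 2*√y
(w*((8 - 1*8)*6))*J(-7) = (87*((8 - 1*8)*6))*(4 + 2*√(-7)) = (87*((8 - 8)*6))*(4 + 2*(I*√7)) = (87*(0*6))*(4 + 2*I*√7) = (87*0)*(4 + 2*I*√7) = 0*(4 + 2*I*√7) = 0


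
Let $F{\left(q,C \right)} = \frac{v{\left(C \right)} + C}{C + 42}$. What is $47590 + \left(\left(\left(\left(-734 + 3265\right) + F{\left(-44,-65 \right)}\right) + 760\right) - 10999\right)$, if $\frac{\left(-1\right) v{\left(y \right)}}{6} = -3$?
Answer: $\frac{917333}{23} \approx 39884.0$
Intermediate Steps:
$v{\left(y \right)} = 18$ ($v{\left(y \right)} = \left(-6\right) \left(-3\right) = 18$)
$F{\left(q,C \right)} = \frac{18 + C}{42 + C}$ ($F{\left(q,C \right)} = \frac{18 + C}{C + 42} = \frac{18 + C}{42 + C}$)
$47590 + \left(\left(\left(\left(-734 + 3265\right) + F{\left(-44,-65 \right)}\right) + 760\right) - 10999\right) = 47590 - \left(7708 - \frac{18 - 65}{42 - 65}\right) = 47590 - \left(7708 - \frac{1}{-23} \left(-47\right)\right) = 47590 + \left(\left(\left(2531 - - \frac{47}{23}\right) + 760\right) - 10999\right) = 47590 + \left(\left(\left(2531 + \frac{47}{23}\right) + 760\right) - 10999\right) = 47590 + \left(\left(\frac{58260}{23} + 760\right) - 10999\right) = 47590 + \left(\frac{75740}{23} - 10999\right) = 47590 - \frac{177237}{23} = \frac{917333}{23}$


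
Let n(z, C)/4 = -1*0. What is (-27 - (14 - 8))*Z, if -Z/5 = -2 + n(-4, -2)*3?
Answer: -330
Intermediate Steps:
n(z, C) = 0 (n(z, C) = 4*(-1*0) = 4*0 = 0)
Z = 10 (Z = -5*(-2 + 0*3) = -5*(-2 + 0) = -5*(-2) = 10)
(-27 - (14 - 8))*Z = (-27 - (14 - 8))*10 = (-27 - 1*6)*10 = (-27 - 6)*10 = -33*10 = -330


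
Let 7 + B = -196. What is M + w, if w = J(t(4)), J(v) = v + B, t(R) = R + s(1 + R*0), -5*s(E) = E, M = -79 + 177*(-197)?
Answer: -175736/5 ≈ -35147.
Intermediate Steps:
M = -34948 (M = -79 - 34869 = -34948)
B = -203 (B = -7 - 196 = -203)
s(E) = -E/5
t(R) = -⅕ + R (t(R) = R - (1 + R*0)/5 = R - (1 + 0)/5 = R - ⅕*1 = R - ⅕ = -⅕ + R)
J(v) = -203 + v (J(v) = v - 203 = -203 + v)
w = -996/5 (w = -203 + (-⅕ + 4) = -203 + 19/5 = -996/5 ≈ -199.20)
M + w = -34948 - 996/5 = -175736/5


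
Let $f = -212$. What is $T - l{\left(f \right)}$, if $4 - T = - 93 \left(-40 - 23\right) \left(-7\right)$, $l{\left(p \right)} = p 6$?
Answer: $42289$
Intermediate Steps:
$l{\left(p \right)} = 6 p$
$T = 41017$ ($T = 4 - - 93 \left(-40 - 23\right) \left(-7\right) = 4 - \left(-93\right) \left(-63\right) \left(-7\right) = 4 - 5859 \left(-7\right) = 4 - -41013 = 4 + 41013 = 41017$)
$T - l{\left(f \right)} = 41017 - 6 \left(-212\right) = 41017 - -1272 = 41017 + 1272 = 42289$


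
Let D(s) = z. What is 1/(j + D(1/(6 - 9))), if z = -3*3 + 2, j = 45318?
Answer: 1/45311 ≈ 2.2070e-5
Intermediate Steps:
z = -7 (z = -9 + 2 = -7)
D(s) = -7
1/(j + D(1/(6 - 9))) = 1/(45318 - 7) = 1/45311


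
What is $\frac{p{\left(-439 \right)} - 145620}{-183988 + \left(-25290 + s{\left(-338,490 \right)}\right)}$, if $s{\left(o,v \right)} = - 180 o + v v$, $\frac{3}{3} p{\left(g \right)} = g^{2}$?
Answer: $\frac{47101}{91662} \approx 0.51385$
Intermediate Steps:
$p{\left(g \right)} = g^{2}$
$s{\left(o,v \right)} = v^{2} - 180 o$ ($s{\left(o,v \right)} = - 180 o + v^{2} = v^{2} - 180 o$)
$\frac{p{\left(-439 \right)} - 145620}{-183988 + \left(-25290 + s{\left(-338,490 \right)}\right)} = \frac{\left(-439\right)^{2} - 145620}{-183988 - \left(-35550 - 240100\right)} = \frac{192721 - 145620}{-183988 + \left(-25290 + \left(240100 + 60840\right)\right)} = \frac{47101}{-183988 + \left(-25290 + 300940\right)} = \frac{47101}{-183988 + 275650} = \frac{47101}{91662}$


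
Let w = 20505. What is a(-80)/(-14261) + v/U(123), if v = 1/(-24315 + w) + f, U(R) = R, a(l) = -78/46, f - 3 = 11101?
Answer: 1067430122099/11824003530 ≈ 90.276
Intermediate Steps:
f = 11104 (f = 3 + 11101 = 11104)
a(l) = -39/23 (a(l) = -78*1/46 = -39/23)
v = 42306239/3810 (v = 1/(-24315 + 20505) + 11104 = 1/(-3810) + 11104 = -1/3810 + 11104 = 42306239/3810 ≈ 11104.)
a(-80)/(-14261) + v/U(123) = -39/23/(-14261) + (42306239/3810)/123 = -39/23*(-1/14261) + (42306239/3810)*(1/123) = 3/25231 + 42306239/468630 = 1067430122099/11824003530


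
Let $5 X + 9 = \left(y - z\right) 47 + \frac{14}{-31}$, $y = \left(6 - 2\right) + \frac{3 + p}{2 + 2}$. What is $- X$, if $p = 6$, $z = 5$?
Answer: $- \frac{6113}{620} \approx -9.8597$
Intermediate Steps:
$y = \frac{25}{4}$ ($y = \left(6 - 2\right) + \frac{3 + 6}{2 + 2} = 4 + \frac{9}{4} = \frac{25}{4} \approx 6.25$)
$X = \frac{6113}{620}$ ($X = - \frac{9}{5} + \frac{\left(\frac{25}{4} - 5\right) 47 + \frac{14}{-31}}{5} = - \frac{9}{5} + \frac{\left(\frac{25}{4} - 5\right) 47 + 14 \left(- \frac{1}{31}\right)}{5} = - \frac{9}{5} + \frac{\frac{5}{4} \cdot 47 - \frac{14}{31}}{5} = - \frac{9}{5} + \frac{\frac{235}{4} - \frac{14}{31}}{5} = - \frac{9}{5} + \frac{1}{5} \cdot \frac{7229}{124} = - \frac{9}{5} + \frac{7229}{620} = \frac{6113}{620} \approx 9.8597$)
$- X = \left(-1\right) \frac{6113}{620} = - \frac{6113}{620}$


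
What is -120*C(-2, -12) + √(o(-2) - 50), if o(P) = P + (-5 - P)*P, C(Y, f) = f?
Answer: 1440 + I*√46 ≈ 1440.0 + 6.7823*I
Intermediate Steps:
o(P) = P + P*(-5 - P)
-120*C(-2, -12) + √(o(-2) - 50) = -120*(-12) + √(-1*(-2)*(4 - 2) - 50) = 1440 + √(-1*(-2)*2 - 50) = 1440 + √(4 - 50) = 1440 + √(-46) = 1440 + I*√46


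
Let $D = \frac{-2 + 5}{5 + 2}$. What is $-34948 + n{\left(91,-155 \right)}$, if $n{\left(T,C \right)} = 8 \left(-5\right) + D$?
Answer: $- \frac{244913}{7} \approx -34988.0$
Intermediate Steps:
$D = \frac{3}{7} \approx 0.42857$
$n{\left(T,C \right)} = - \frac{277}{7}$ ($n{\left(T,C \right)} = 8 \left(-5\right) + \frac{3}{7} = -40 + \frac{3}{7} = - \frac{277}{7}$)
$-34948 + n{\left(91,-155 \right)} = -34948 - \frac{277}{7} = - \frac{244913}{7}$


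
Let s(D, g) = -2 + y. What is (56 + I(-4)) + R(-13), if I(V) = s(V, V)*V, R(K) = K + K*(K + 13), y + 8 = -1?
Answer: 87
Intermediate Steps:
y = -9 (y = -8 - 1 = -9)
R(K) = K + K*(13 + K)
s(D, g) = -11 (s(D, g) = -2 - 9 = -11)
I(V) = -11*V
(56 + I(-4)) + R(-13) = (56 - 11*(-4)) - 13*(14 - 13) = (56 + 44) - 13*1 = 100 - 13 = 87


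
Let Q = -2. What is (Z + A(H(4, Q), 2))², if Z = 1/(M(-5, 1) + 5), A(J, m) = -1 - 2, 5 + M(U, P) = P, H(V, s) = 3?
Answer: 4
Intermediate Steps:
M(U, P) = -5 + P
A(J, m) = -3
Z = 1 (Z = 1/((-5 + 1) + 5) = 1/(-4 + 5) = 1/1 = 1)
(Z + A(H(4, Q), 2))² = (1 - 3)² = (-2)² = 4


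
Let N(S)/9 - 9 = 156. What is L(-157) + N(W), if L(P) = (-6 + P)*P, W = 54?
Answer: 27076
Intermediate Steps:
N(S) = 1485 (N(S) = 81 + 9*156 = 81 + 1404 = 1485)
L(P) = P*(-6 + P)
L(-157) + N(W) = -157*(-6 - 157) + 1485 = -157*(-163) + 1485 = 25591 + 1485 = 27076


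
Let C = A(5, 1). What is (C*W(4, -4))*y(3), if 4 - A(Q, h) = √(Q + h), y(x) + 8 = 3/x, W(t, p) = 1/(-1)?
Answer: 28 - 7*√6 ≈ 10.854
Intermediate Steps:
W(t, p) = -1
y(x) = -8 + 3/x
A(Q, h) = 4 - √(Q + h)
C = 4 - √6 (C = 4 - √(5 + 1) = 4 - √6 ≈ 1.5505)
(C*W(4, -4))*y(3) = ((4 - √6)*(-1))*(-8 + 3/3) = (-4 + √6)*(-8 + 3*(⅓)) = (-4 + √6)*(-8 + 1) = (-4 + √6)*(-7) = 28 - 7*√6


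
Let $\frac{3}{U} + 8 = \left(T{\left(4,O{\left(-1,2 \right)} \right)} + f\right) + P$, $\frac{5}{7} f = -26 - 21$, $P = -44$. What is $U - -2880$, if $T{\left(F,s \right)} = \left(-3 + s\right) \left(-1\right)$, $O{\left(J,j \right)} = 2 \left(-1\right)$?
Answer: $\frac{541435}{188} \approx 2880.0$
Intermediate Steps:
$O{\left(J,j \right)} = -2$
$T{\left(F,s \right)} = 3 - s$
$f = - \frac{329}{5}$ ($f = \frac{7 \left(-26 - 21\right)}{5} = \frac{7}{5} \left(-47\right) = - \frac{329}{5} \approx -65.8$)
$U = - \frac{5}{188}$ ($U = \frac{3}{-8 + \left(\left(\left(3 - -2\right) - \frac{329}{5}\right) - 44\right)} = \frac{3}{-8 + \left(\left(\left(3 + 2\right) - \frac{329}{5}\right) - 44\right)} = \frac{3}{-8 + \left(\left(5 - \frac{329}{5}\right) - 44\right)} = \frac{3}{-8 - \frac{524}{5}} = \frac{3}{- \frac{564}{5}} = 3 \left(- \frac{5}{564}\right) = - \frac{5}{188} \approx -0.026596$)
$U - -2880 = - \frac{5}{188} - -2880 = - \frac{5}{188} + 2880 = \frac{541435}{188}$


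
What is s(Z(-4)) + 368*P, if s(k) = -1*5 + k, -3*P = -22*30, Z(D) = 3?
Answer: 80958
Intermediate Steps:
P = 220 (P = -(-22)*30/3 = -⅓*(-660) = 220)
s(k) = -5 + k
s(Z(-4)) + 368*P = (-5 + 3) + 368*220 = -2 + 80960 = 80958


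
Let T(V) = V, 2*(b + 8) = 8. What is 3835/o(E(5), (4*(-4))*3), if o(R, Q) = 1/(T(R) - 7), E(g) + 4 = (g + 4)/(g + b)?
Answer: -7670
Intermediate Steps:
b = -4 (b = -8 + (½)*8 = -8 + 4 = -4)
E(g) = -4 + (4 + g)/(-4 + g) (E(g) = -4 + (g + 4)/(g - 4) = -4 + (4 + g)/(-4 + g))
o(R, Q) = 1/(-7 + R) (o(R, Q) = 1/(R - 7) = 1/(-7 + R))
3835/o(E(5), (4*(-4))*3) = 3835/(1/(-7 + (20 - 3*5)/(-4 + 5))) = 3835/(1/(-7 + (20 - 15)/1)) = 3835/(1/(-7 + 1*5)) = 3835/(1/(-7 + 5)) = 3835/(1/(-2)) = 3835/(-½) = 3835*(-2) = -7670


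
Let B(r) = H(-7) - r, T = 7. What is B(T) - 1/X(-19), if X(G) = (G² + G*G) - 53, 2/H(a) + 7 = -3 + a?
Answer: -80966/11373 ≈ -7.1191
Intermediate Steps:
H(a) = 2/(-10 + a) (H(a) = 2/(-7 + (-3 + a)) = 2/(-10 + a))
B(r) = -2/17 - r (B(r) = 2/(-10 - 7) - r = 2/(-17) - r = 2*(-1/17) - r = -2/17 - r)
X(G) = -53 + 2*G² (X(G) = (G² + G²) - 53 = 2*G² - 53 = -53 + 2*G²)
B(T) - 1/X(-19) = (-2/17 - 1*7) - 1/(-53 + 2*(-19)²) = (-2/17 - 7) - 1/(-53 + 2*361) = -121/17 - 1/(-53 + 722) = -121/17 - 1/669 = -80966/11373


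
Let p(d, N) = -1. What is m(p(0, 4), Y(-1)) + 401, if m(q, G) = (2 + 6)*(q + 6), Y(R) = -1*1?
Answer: 441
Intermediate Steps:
Y(R) = -1
m(q, G) = 48 + 8*q (m(q, G) = 8*(6 + q) = 48 + 8*q)
m(p(0, 4), Y(-1)) + 401 = (48 + 8*(-1)) + 401 = (48 - 8) + 401 = 40 + 401 = 441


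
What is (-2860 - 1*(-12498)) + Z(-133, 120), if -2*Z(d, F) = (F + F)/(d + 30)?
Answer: 992834/103 ≈ 9639.2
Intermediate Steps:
Z(d, F) = -F/(30 + d) (Z(d, F) = -(F + F)/(2*(d + 30)) = -2*F/(2*(30 + d)) = -F/(30 + d))
(-2860 - 1*(-12498)) + Z(-133, 120) = (-2860 - 1*(-12498)) - 1*120/(30 - 133) = (-2860 + 12498) - 1*120/(-103) = 9638 - 1*120*(-1/103) = 9638 + 120/103 = 992834/103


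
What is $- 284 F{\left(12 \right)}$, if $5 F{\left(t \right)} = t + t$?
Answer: $- \frac{6816}{5} \approx -1363.2$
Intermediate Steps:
$F{\left(t \right)} = \frac{2 t}{5}$ ($F{\left(t \right)} = \frac{t + t}{5} = \frac{2 t}{5}$)
$- 284 F{\left(12 \right)} = - 284 \cdot \frac{2}{5} \cdot 12 = \left(-284\right) \frac{24}{5} = - \frac{6816}{5}$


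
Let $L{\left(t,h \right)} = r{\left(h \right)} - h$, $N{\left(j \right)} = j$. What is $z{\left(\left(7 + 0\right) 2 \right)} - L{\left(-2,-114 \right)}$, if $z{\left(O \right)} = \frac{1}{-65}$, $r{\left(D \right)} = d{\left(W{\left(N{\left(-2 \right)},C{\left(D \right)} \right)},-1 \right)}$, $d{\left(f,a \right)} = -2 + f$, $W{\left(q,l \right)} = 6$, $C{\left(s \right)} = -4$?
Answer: $- \frac{7671}{65} \approx -118.02$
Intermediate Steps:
$r{\left(D \right)} = 4$ ($r{\left(D \right)} = -2 + 6 = 4$)
$L{\left(t,h \right)} = 4 - h$
$z{\left(O \right)} = - \frac{1}{65}$
$z{\left(\left(7 + 0\right) 2 \right)} - L{\left(-2,-114 \right)} = - \frac{1}{65} - \left(4 - -114\right) = - \frac{1}{65} - \left(4 + 114\right) = - \frac{1}{65} - 118 = - \frac{7671}{65}$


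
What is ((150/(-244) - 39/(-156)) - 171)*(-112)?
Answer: 1170764/61 ≈ 19193.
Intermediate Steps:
((150/(-244) - 39/(-156)) - 171)*(-112) = ((150*(-1/244) - 39*(-1/156)) - 171)*(-112) = ((-75/122 + ¼) - 171)*(-112) = (-89/244 - 171)*(-112) = -41813/244*(-112) = 1170764/61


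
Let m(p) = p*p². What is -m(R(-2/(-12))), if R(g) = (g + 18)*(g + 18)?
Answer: -1677100110841/46656 ≈ -3.5946e+7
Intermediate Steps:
R(g) = (18 + g)² (R(g) = (18 + g)*(18 + g) = (18 + g)²)
m(p) = p³
-m(R(-2/(-12))) = -((18 - 2/(-12))²)³ = -((18 - 2*(-1/12))²)³ = -((18 + ⅙)²)³ = -((109/6)²)³ = -(11881/36)³ = -1*1677100110841/46656 = -1677100110841/46656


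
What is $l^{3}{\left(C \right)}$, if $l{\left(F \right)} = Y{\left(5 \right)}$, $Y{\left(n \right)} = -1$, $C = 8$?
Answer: $-1$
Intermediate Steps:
$l{\left(F \right)} = -1$
$l^{3}{\left(C \right)} = \left(-1\right)^{3} = -1$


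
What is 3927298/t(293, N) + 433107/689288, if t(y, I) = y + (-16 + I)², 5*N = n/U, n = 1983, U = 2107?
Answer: 150235092068127858889/20770611992165976 ≈ 7233.1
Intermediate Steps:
N = 1983/10535 (N = (1983/2107)/5 = (1983*(1/2107))/5 = (⅕)*(1983/2107) = 1983/10535 ≈ 0.18823)
3927298/t(293, N) + 433107/689288 = 3927298/(293 + (-16 + 1983/10535)²) + 433107/689288 = 3927298/(293 + (-166577/10535)²) + 433107*(1/689288) = 3927298/(293 + 27747896929/110986225) + 433107/689288 = 3927298/(60266860854/110986225) + 433107/689288 = 3927298*(110986225/60266860854) + 433107/689288 = 217937989735025/30133430427 + 433107/689288 = 150235092068127858889/20770611992165976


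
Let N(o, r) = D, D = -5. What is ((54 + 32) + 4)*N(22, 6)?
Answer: -450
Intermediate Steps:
N(o, r) = -5
((54 + 32) + 4)*N(22, 6) = ((54 + 32) + 4)*(-5) = (86 + 4)*(-5) = 90*(-5) = -450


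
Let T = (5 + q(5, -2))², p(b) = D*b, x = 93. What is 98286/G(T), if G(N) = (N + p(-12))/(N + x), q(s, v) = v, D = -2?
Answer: 3341724/11 ≈ 3.0379e+5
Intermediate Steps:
p(b) = -2*b
T = 9 (T = (5 - 2)² = 3² = 9)
G(N) = (24 + N)/(93 + N) (G(N) = (N - 2*(-12))/(N + 93) = (N + 24)/(93 + N) = (24 + N)/(93 + N))
98286/G(T) = 98286/(((24 + 9)/(93 + 9))) = 98286/((33/102)) = 98286/(((1/102)*33)) = 98286/(11/34) = 98286*(34/11) = 3341724/11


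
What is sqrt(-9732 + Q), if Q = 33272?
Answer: 2*sqrt(5885) ≈ 153.43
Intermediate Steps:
sqrt(-9732 + Q) = sqrt(-9732 + 33272) = sqrt(23540) = 2*sqrt(5885)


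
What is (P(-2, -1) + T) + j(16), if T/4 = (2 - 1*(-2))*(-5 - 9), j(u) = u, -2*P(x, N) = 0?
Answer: -208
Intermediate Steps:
P(x, N) = 0 (P(x, N) = -1/2*0 = 0)
T = -224 (T = 4*((2 - 1*(-2))*(-5 - 9)) = 4*((2 + 2)*(-14)) = 4*(4*(-14)) = 4*(-56) = -224)
(P(-2, -1) + T) + j(16) = (0 - 224) + 16 = -224 + 16 = -208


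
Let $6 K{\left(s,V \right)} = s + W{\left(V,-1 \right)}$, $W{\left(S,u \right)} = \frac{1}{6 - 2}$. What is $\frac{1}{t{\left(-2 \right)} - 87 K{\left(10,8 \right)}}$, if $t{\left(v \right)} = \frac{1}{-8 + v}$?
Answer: $- \frac{40}{5949} \approx -0.0067238$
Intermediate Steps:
$W{\left(S,u \right)} = \frac{1}{4}$
$K{\left(s,V \right)} = \frac{1}{24} + \frac{s}{6}$ ($K{\left(s,V \right)} = \frac{s + \frac{1}{4}}{6} = \frac{\frac{1}{4} + s}{6} = \frac{1}{24} + \frac{s}{6}$)
$\frac{1}{t{\left(-2 \right)} - 87 K{\left(10,8 \right)}} = \frac{1}{\frac{1}{-8 - 2} - 87 \left(\frac{1}{24} + \frac{1}{6} \cdot 10\right)} = \frac{1}{\frac{1}{-10} - 87 \left(\frac{1}{24} + \frac{5}{3}\right)} = \frac{1}{- \frac{1}{10} - \frac{1189}{8}} = \frac{1}{- \frac{5949}{40}} = - \frac{40}{5949}$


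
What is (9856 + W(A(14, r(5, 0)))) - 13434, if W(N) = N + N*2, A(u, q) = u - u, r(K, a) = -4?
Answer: -3578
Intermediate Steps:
A(u, q) = 0
W(N) = 3*N (W(N) = N + 2*N = 3*N)
(9856 + W(A(14, r(5, 0)))) - 13434 = (9856 + 3*0) - 13434 = (9856 + 0) - 13434 = 9856 - 13434 = -3578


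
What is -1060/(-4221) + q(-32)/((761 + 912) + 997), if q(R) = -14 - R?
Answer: 484363/1878345 ≈ 0.25787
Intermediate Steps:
-1060/(-4221) + q(-32)/((761 + 912) + 997) = -1060/(-4221) + (-14 - 1*(-32))/((761 + 912) + 997) = -1060*(-1/4221) + (-14 + 32)/(1673 + 997) = 1060/4221 + 18/2670 = 1060/4221 + 18*(1/2670) = 1060/4221 + 3/445 = 484363/1878345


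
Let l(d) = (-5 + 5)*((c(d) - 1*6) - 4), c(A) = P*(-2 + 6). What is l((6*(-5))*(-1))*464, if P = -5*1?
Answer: 0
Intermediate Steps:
P = -5
c(A) = -20 (c(A) = -5*(-2 + 6) = -5*4 = -20)
l(d) = 0 (l(d) = (-5 + 5)*((-20 - 1*6) - 4) = 0*((-20 - 6) - 4) = 0*(-26 - 4) = 0*(-30) = 0)
l((6*(-5))*(-1))*464 = 0*464 = 0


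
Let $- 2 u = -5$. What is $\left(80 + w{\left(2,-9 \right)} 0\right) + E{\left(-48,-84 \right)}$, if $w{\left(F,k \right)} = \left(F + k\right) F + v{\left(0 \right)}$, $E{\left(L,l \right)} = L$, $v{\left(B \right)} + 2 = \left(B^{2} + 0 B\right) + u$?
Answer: $32$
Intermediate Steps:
$u = \frac{5}{2}$ ($u = \left(- \frac{1}{2}\right) \left(-5\right) = \frac{5}{2} \approx 2.5$)
$v{\left(B \right)} = \frac{1}{2} + B^{2}$ ($v{\left(B \right)} = -2 + \left(\left(B^{2} + 0 B\right) + \frac{5}{2}\right) = -2 + \left(\left(B^{2} + 0\right) + \frac{5}{2}\right) = -2 + \left(B^{2} + \frac{5}{2}\right) = -2 + \left(\frac{5}{2} + B^{2}\right) = \frac{1}{2} + B^{2}$)
$w{\left(F,k \right)} = \frac{1}{2} + F \left(F + k\right)$ ($w{\left(F,k \right)} = \left(F + k\right) F + \left(\frac{1}{2} + 0^{2}\right) = F \left(F + k\right) + \left(\frac{1}{2} + 0\right) = F \left(F + k\right) + \frac{1}{2} = \frac{1}{2} + F \left(F + k\right)$)
$\left(80 + w{\left(2,-9 \right)} 0\right) + E{\left(-48,-84 \right)} = \left(80 + \left(\frac{1}{2} + 2^{2} + 2 \left(-9\right)\right) 0\right) - 48 = \left(80 + \left(\frac{1}{2} + 4 - 18\right) 0\right) - 48 = \left(80 - 0\right) - 48 = \left(80 + 0\right) - 48 = 80 - 48 = 32$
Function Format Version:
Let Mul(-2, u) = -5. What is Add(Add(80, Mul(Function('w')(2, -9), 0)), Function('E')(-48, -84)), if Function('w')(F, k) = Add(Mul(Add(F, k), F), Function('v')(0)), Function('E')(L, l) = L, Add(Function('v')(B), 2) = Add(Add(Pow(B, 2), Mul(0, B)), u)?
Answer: 32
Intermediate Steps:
u = Rational(5, 2) (u = Mul(Rational(-1, 2), -5) = Rational(5, 2) ≈ 2.5000)
Function('v')(B) = Add(Rational(1, 2), Pow(B, 2)) (Function('v')(B) = Add(-2, Add(Add(Pow(B, 2), Mul(0, B)), Rational(5, 2))) = Add(-2, Add(Add(Pow(B, 2), 0), Rational(5, 2))) = Add(-2, Add(Pow(B, 2), Rational(5, 2))) = Add(-2, Add(Rational(5, 2), Pow(B, 2))) = Add(Rational(1, 2), Pow(B, 2)))
Function('w')(F, k) = Add(Rational(1, 2), Mul(F, Add(F, k))) (Function('w')(F, k) = Add(Mul(Add(F, k), F), Add(Rational(1, 2), Pow(0, 2))) = Add(Mul(F, Add(F, k)), Add(Rational(1, 2), 0)) = Add(Mul(F, Add(F, k)), Rational(1, 2)) = Add(Rational(1, 2), Mul(F, Add(F, k))))
Add(Add(80, Mul(Function('w')(2, -9), 0)), Function('E')(-48, -84)) = Add(Add(80, Mul(Add(Rational(1, 2), Pow(2, 2), Mul(2, -9)), 0)), -48) = Add(Add(80, Mul(Add(Rational(1, 2), 4, -18), 0)), -48) = Add(Add(80, Mul(Rational(-27, 2), 0)), -48) = Add(Add(80, 0), -48) = Add(80, -48) = 32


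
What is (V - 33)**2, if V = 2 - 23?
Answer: 2916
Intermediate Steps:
V = -21
(V - 33)**2 = (-21 - 33)**2 = (-54)**2 = 2916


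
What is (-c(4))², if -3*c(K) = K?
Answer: 16/9 ≈ 1.7778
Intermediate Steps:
c(K) = -K/3
(-c(4))² = (-(-⅓*4))² = (-(-4)/3)² = (-1*(-4/3))² = (4/3)² = 16/9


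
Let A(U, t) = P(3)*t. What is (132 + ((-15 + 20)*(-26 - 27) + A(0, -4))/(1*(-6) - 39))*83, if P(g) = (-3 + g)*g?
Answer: 103003/9 ≈ 11445.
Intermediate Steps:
P(g) = g*(-3 + g)
A(U, t) = 0 (A(U, t) = (3*(-3 + 3))*t = (3*0)*t = 0*t = 0)
(132 + ((-15 + 20)*(-26 - 27) + A(0, -4))/(1*(-6) - 39))*83 = (132 + ((-15 + 20)*(-26 - 27) + 0)/(1*(-6) - 39))*83 = (132 + (5*(-53) + 0)/(-6 - 39))*83 = (132 + (-265 + 0)/(-45))*83 = (132 - 265*(-1/45))*83 = (132 + 53/9)*83 = (1241/9)*83 = 103003/9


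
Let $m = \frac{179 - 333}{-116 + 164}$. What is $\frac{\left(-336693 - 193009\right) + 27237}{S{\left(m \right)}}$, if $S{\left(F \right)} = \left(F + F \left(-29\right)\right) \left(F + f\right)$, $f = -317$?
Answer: $\frac{14470992}{828443} \approx 17.468$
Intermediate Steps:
$m = - \frac{77}{24}$ ($m = - \frac{154}{48} = \left(-154\right) \frac{1}{48} = - \frac{77}{24} \approx -3.2083$)
$S{\left(F \right)} = - 28 F \left(-317 + F\right)$ ($S{\left(F \right)} = \left(F + F \left(-29\right)\right) \left(F - 317\right) = \left(F - 29 F\right) \left(-317 + F\right) = - 28 F \left(-317 + F\right)$)
$\frac{\left(-336693 - 193009\right) + 27237}{S{\left(m \right)}} = \frac{\left(-336693 - 193009\right) + 27237}{28 \left(- \frac{77}{24}\right) \left(317 - - \frac{77}{24}\right)} = \frac{-529702 + 27237}{28 \left(- \frac{77}{24}\right) \left(317 + \frac{77}{24}\right)} = - \frac{502465}{28 \left(- \frac{77}{24}\right) \frac{7685}{24}} = - \frac{502465}{- \frac{4142215}{144}} = \left(-502465\right) \left(- \frac{144}{4142215}\right) = \frac{14470992}{828443}$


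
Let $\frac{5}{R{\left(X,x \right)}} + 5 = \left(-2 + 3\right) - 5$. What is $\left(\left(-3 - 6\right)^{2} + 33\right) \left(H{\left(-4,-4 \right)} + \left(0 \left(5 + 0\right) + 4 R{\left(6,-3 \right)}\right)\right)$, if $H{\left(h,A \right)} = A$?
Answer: $- \frac{2128}{3} \approx -709.33$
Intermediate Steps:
$R{\left(X,x \right)} = - \frac{5}{9}$ ($R{\left(X,x \right)} = \frac{5}{-5 + \left(\left(-2 + 3\right) - 5\right)} = \frac{5}{-5 + \left(1 - 5\right)} = \frac{5}{-5 - 4} = \frac{5}{-9} = 5 \left(- \frac{1}{9}\right) = - \frac{5}{9}$)
$\left(\left(-3 - 6\right)^{2} + 33\right) \left(H{\left(-4,-4 \right)} + \left(0 \left(5 + 0\right) + 4 R{\left(6,-3 \right)}\right)\right) = \left(\left(-3 - 6\right)^{2} + 33\right) \left(-4 + \left(0 \left(5 + 0\right) + 4 \left(- \frac{5}{9}\right)\right)\right) = \left(\left(-9\right)^{2} + 33\right) \left(-4 + \left(0 \cdot 5 - \frac{20}{9}\right)\right) = \left(81 + 33\right) \left(-4 + \left(0 - \frac{20}{9}\right)\right) = 114 \left(-4 - \frac{20}{9}\right) = 114 \left(- \frac{56}{9}\right) = - \frac{2128}{3}$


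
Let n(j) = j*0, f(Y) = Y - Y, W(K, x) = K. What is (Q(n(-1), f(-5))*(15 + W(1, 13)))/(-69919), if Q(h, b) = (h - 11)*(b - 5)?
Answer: -880/69919 ≈ -0.012586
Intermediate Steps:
f(Y) = 0
n(j) = 0
Q(h, b) = (-11 + h)*(-5 + b)
(Q(n(-1), f(-5))*(15 + W(1, 13)))/(-69919) = ((55 - 11*0 - 5*0 + 0*0)*(15 + 1))/(-69919) = ((55 + 0 + 0 + 0)*16)*(-1/69919) = (55*16)*(-1/69919) = 880*(-1/69919) = -880/69919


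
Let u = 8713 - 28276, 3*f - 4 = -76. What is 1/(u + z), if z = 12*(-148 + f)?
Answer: -1/21627 ≈ -4.6238e-5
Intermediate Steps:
f = -24 (f = 4/3 + (⅓)*(-76) = 4/3 - 76/3 = -24)
u = -19563
z = -2064 (z = 12*(-148 - 24) = 12*(-172) = -2064)
1/(u + z) = 1/(-19563 - 2064) = 1/(-21627) = -1/21627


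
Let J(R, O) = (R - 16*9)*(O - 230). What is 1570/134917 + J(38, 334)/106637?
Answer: -1319904918/14387144129 ≈ -0.091742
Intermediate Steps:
J(R, O) = (-230 + O)*(-144 + R) (J(R, O) = (R - 144)*(-230 + O) = (-144 + R)*(-230 + O) = (-230 + O)*(-144 + R))
1570/134917 + J(38, 334)/106637 = 1570/134917 + (33120 - 230*38 - 144*334 + 334*38)/106637 = 1570*(1/134917) + (33120 - 8740 - 48096 + 12692)*(1/106637) = 1570/134917 - 11024*1/106637 = 1570/134917 - 11024/106637 = -1319904918/14387144129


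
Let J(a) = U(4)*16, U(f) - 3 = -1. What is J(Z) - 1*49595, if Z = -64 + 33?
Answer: -49563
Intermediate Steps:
U(f) = 2 (U(f) = 3 - 1 = 2)
Z = -31
J(a) = 32 (J(a) = 2*16 = 32)
J(Z) - 1*49595 = 32 - 1*49595 = 32 - 49595 = -49563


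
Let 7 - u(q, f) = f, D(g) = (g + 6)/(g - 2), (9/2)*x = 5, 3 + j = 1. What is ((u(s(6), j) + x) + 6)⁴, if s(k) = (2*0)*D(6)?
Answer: 442050625/6561 ≈ 67376.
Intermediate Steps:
j = -2 (j = -3 + 1 = -2)
x = 10/9 (x = (2/9)*5 = 10/9 ≈ 1.1111)
D(g) = (6 + g)/(-2 + g)
s(k) = 0 (s(k) = (2*0)*((6 + 6)/(-2 + 6)) = 0*(12/4) = 0*((¼)*12) = 0*3 = 0)
u(q, f) = 7 - f
((u(s(6), j) + x) + 6)⁴ = (((7 - 1*(-2)) + 10/9) + 6)⁴ = (((7 + 2) + 10/9) + 6)⁴ = ((9 + 10/9) + 6)⁴ = (91/9 + 6)⁴ = (145/9)⁴ = 442050625/6561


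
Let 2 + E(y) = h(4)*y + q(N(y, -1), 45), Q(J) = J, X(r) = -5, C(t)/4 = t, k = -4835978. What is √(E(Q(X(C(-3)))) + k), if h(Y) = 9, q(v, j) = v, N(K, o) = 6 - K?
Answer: I*√4836014 ≈ 2199.1*I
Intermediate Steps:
C(t) = 4*t
E(y) = 4 + 8*y (E(y) = -2 + (9*y + (6 - y)) = -2 + (6 + 8*y) = 4 + 8*y)
√(E(Q(X(C(-3)))) + k) = √((4 + 8*(-5)) - 4835978) = √((4 - 40) - 4835978) = √(-36 - 4835978) = √(-4836014) = I*√4836014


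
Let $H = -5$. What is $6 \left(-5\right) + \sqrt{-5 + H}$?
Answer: $-30 + i \sqrt{10} \approx -30.0 + 3.1623 i$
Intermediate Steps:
$6 \left(-5\right) + \sqrt{-5 + H} = 6 \left(-5\right) + \sqrt{-5 - 5} = -30 + \sqrt{-10} = -30 + i \sqrt{10}$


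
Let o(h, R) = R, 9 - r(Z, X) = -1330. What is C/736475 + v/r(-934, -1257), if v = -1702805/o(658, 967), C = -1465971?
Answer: -242479355446/73353646475 ≈ -3.3056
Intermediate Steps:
r(Z, X) = 1339 (r(Z, X) = 9 - 1*(-1330) = 9 + 1330 = 1339)
v = -1702805/967 ≈ -1760.9
C/736475 + v/r(-934, -1257) = -1465971/736475 - 1702805/967/1339 = -1465971*1/736475 - 1702805/967*1/1339 = -1465971/736475 - 130985/99601 = -242479355446/73353646475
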